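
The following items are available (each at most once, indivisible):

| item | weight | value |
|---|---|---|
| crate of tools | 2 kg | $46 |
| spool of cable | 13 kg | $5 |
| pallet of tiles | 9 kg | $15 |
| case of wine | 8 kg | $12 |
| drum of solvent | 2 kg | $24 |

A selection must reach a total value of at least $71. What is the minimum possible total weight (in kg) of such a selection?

12

Subsets with value ≥ 71, sorted by total weight:
- crate of tools+case of wine+drum of solvent: weight 12, value 82
- crate of tools+pallet of tiles+drum of solvent: weight 13, value 85
- crate of tools+spool of cable+drum of solvent: weight 17, value 75
- crate of tools+pallet of tiles+case of wine: weight 19, value 73
Minimum weight: 12 kg.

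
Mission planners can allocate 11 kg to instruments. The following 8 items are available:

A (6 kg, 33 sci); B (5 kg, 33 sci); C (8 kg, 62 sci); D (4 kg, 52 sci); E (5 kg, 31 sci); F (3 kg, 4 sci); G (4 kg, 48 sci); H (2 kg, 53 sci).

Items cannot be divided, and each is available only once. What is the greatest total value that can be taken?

153 sci

Check high-value combinations within 11 kg:
- D+G+H: mass 4+4+2=10, value 52+48+53=153
- B+D+H: mass 5+4+2=11, value 33+52+53=138
- D+E+H: mass 4+5+2=11, value 52+31+53=136
Best: 153 sci.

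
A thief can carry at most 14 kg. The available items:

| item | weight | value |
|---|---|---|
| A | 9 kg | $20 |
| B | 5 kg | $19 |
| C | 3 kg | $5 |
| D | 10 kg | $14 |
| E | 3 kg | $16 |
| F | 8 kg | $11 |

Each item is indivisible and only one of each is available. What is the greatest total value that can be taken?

Check high-value combinations within 14 kg:
- B+C+E: weight 5+3+3=11, value 19+5+16=40
- A+B: weight 9+5=14, value 20+19=39
- A+E: weight 9+3=12, value 20+16=36
Best: $40.

$40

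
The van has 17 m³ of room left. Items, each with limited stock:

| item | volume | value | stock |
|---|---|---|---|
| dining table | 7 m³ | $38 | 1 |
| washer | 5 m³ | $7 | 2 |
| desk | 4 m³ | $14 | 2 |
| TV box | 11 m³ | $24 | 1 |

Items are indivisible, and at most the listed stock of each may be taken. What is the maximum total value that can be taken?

$66

Best selections within volume 17 and stock limits:
- 1×dining table + 2×desk: volume 15, value 66
- 1×dining table + 1×washer + 1×desk: volume 16, value 59
Best: $66.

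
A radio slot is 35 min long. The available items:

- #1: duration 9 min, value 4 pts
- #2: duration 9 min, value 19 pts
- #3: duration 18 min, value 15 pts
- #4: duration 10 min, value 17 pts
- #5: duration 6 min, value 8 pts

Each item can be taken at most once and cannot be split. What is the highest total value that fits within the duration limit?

Check high-value combinations within 35 min:
- #1+#2+#4+#5: duration 9+9+10+6=34, value 4+19+17+8=48
- #2+#4+#5: duration 9+10+6=25, value 19+17+8=44
- #2+#3+#5: duration 9+18+6=33, value 19+15+8=42
- #1+#2+#4: duration 9+9+10=28, value 4+19+17=40
- #3+#4+#5: duration 18+10+6=34, value 15+17+8=40
Best: 48 pts.

48 pts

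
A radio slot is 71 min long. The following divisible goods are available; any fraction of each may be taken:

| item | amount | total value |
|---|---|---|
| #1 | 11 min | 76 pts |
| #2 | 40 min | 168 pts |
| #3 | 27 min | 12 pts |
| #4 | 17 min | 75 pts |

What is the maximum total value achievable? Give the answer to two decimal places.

Take in order of value per unit:
- #1 (76/11 per unit): all 11 → value 76, running total 76.00
- #4 (75/17 per unit): all 17 → value 75, running total 151.00
- #2 (168/40 per unit): all 40 → value 168, running total 319.00
- #3 (12/27 per unit): 3 of 27 → value 3×12/27 = 1.3333, running total 320.33
Total 320.33.

320.33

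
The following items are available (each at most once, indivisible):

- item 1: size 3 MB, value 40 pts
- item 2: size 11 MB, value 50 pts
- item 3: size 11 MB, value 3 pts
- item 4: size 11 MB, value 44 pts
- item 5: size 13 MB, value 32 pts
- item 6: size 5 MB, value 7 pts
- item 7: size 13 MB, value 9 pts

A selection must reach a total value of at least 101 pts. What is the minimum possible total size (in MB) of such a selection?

Subsets with value ≥ 101, sorted by total size:
- item 1+item 2+item 4: size 25, value 134
- item 1+item 2+item 5: size 27, value 122
Minimum size: 25 MB.

25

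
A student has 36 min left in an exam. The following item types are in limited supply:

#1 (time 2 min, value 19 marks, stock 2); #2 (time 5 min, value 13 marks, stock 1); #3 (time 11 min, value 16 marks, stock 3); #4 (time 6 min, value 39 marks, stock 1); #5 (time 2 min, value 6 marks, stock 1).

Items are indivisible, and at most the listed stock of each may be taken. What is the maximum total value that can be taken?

Top feasible selections:
- 2×#1 + 2×#3 + 1×#4 + 1×#5: time 34, value 115
- 2×#1 + 1×#2 + 1×#3 + 1×#4 + 1×#5: time 28, value 112
- 2×#1 + 2×#3 + 1×#4: time 32, value 109
- 2×#1 + 1×#2 + 1×#3 + 1×#4: time 26, value 106
Best: 115 marks.

115 marks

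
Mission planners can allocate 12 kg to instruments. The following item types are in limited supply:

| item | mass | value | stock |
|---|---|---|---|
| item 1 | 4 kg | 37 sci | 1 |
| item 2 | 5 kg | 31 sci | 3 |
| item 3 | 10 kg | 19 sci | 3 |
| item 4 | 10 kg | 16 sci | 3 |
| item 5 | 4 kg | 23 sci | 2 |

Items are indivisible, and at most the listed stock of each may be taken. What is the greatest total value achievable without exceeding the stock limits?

Best selections within mass 12 and stock limits:
- 1×item 1 + 2×item 5: mass 12, value 83
- 1×item 1 + 1×item 2: mass 9, value 68
- 2×item 2: mass 10, value 62
Best: 83 sci.

83 sci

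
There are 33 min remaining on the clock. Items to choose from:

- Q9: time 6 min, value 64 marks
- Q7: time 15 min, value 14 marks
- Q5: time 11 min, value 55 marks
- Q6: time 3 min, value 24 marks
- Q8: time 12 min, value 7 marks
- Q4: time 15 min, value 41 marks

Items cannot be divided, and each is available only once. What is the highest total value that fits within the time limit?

Check high-value combinations within 33 min:
- Q9+Q5+Q4: time 6+11+15=32, value 64+55+41=160
- Q9+Q5+Q6+Q8: time 6+11+3+12=32, value 64+55+24+7=150
- Q9+Q5+Q6: time 6+11+3=20, value 64+55+24=143
- Q9+Q7+Q5: time 6+15+11=32, value 64+14+55=133
- Q9+Q6+Q4: time 6+3+15=24, value 64+24+41=129
Best: 160 marks.

160 marks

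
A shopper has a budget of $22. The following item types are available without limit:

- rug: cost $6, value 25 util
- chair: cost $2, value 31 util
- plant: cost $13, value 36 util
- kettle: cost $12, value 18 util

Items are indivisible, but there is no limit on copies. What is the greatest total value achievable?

Best value-per-unit is chair at 31/2, and filling with it alone uses cost 11×2=22. No mix of the others beats 11×31 = 341.

341 util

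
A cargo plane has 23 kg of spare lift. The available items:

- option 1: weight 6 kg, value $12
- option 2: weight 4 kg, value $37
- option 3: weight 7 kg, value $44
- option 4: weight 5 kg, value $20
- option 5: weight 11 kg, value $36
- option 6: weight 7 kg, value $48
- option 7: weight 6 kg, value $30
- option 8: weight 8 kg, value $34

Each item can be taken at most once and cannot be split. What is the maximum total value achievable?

$149

This is a 0/1 knapsack; check combinations near the capacity.
- option 2+option 3+option 4+option 6: weight 4+7+5+7=23, value 37+44+20+48=149
- option 2+option 4+option 6+option 7: weight 4+5+7+6=22, value 37+20+48+30=135
- option 2+option 3+option 4+option 7: weight 4+7+5+6=22, value 37+44+20+30=131
- option 2+option 3+option 6: weight 4+7+7=18, value 37+44+48=129
- option 1+option 2+option 6+option 7: weight 6+4+7+6=23, value 12+37+48+30=127
Best: $149.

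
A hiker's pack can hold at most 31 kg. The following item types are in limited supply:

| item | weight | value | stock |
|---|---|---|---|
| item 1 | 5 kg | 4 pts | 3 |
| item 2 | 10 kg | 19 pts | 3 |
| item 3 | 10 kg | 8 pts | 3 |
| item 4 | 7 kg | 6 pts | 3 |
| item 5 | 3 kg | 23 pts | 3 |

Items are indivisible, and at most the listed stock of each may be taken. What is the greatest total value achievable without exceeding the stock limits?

Top feasible selections:
- 2×item 2 + 3×item 5: weight 29, value 107
- 1×item 1 + 1×item 2 + 1×item 4 + 3×item 5: weight 31, value 98
Best: 107 pts.

107 pts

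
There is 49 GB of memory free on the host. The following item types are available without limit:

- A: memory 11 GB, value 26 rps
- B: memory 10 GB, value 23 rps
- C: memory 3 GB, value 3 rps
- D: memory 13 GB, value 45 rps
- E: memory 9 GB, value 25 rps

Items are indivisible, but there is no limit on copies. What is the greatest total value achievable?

160 rps

Best value-per-unit is D at 45/13; filling with it alone gives 3×45 = 135.
Optimal mix: 3×D + 1×E → memory 48, value 160.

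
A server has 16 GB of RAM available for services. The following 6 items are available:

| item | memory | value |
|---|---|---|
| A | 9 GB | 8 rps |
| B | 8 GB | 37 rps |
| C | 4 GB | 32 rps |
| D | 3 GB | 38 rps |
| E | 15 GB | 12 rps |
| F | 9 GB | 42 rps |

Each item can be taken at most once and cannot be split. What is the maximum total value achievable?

112 rps

Check high-value combinations within 16 GB:
- C+D+F: memory 4+3+9=16, value 32+38+42=112
- B+C+D: memory 8+4+3=15, value 37+32+38=107
- D+F: memory 3+9=12, value 38+42=80
- A+C+D: memory 9+4+3=16, value 8+32+38=78
- B+D: memory 8+3=11, value 37+38=75
Best: 112 rps.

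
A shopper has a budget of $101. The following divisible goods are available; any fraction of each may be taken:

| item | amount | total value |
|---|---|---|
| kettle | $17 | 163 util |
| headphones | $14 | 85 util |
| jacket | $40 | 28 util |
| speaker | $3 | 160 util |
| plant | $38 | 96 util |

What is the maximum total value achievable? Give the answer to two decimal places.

Take in order of value per unit:
- speaker (160/3 per unit): all 3 → value 160, running total 160.00
- kettle (163/17 per unit): all 17 → value 163, running total 323.00
- headphones (85/14 per unit): all 14 → value 85, running total 408.00
- plant (96/38 per unit): all 38 → value 96, running total 504.00
- jacket (28/40 per unit): 29 of 40 → value 29×28/40 = 20.3000, running total 524.30
Total 524.30.

524.30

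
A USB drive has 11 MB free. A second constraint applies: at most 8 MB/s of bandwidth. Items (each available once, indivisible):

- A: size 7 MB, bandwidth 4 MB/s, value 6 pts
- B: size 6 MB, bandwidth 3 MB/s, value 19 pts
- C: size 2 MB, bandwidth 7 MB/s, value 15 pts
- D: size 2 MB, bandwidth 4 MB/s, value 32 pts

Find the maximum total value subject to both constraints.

Feasible sets respecting both limits:
- B+D: size 8, bandwidth 7, value 51
- A+D: size 9, bandwidth 8, value 38
- D: size 2, bandwidth 4, value 32
- B: size 6, bandwidth 3, value 19
Best: 51 pts.

51 pts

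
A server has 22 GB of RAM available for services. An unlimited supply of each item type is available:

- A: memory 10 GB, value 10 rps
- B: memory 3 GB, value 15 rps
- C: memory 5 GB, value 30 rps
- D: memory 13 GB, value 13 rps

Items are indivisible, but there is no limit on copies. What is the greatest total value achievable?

120 rps

Best value-per-unit is C at 30/5; filling with it alone gives 4×30 = 120.
Optimal mix: 4×B + 2×C → memory 22, value 120.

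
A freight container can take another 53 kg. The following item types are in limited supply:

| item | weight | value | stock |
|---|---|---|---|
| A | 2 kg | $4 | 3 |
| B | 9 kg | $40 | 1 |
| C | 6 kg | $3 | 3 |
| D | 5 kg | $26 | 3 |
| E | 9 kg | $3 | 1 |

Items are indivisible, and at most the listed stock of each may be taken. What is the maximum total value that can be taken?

$139

Best selections within weight 53 and stock limits:
- 3×A + 1×B + 3×C + 3×D: weight 48, value 139
- 3×A + 1×B + 2×C + 3×D + 1×E: weight 51, value 139
Best: $139.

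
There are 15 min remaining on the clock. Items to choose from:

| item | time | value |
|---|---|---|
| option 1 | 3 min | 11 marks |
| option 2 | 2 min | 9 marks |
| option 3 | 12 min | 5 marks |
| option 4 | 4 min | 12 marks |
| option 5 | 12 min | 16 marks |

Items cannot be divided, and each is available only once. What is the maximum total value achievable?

This is a 0/1 knapsack; check combinations near the capacity.
- option 1+option 2+option 4: time 3+2+4=9, value 11+9+12=32
- option 1+option 5: time 3+12=15, value 11+16=27
- option 2+option 5: time 2+12=14, value 9+16=25
Best: 32 marks.

32 marks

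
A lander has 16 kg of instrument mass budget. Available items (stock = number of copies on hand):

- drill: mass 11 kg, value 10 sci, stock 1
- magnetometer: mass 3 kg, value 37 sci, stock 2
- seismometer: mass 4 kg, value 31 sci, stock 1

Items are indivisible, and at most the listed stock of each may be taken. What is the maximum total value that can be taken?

Best selections within mass 16 and stock limits:
- 2×magnetometer + 1×seismometer: mass 10, value 105
- 2×magnetometer: mass 6, value 74
- 1×magnetometer + 1×seismometer: mass 7, value 68
- 1×drill + 1×magnetometer: mass 14, value 47
Best: 105 sci.

105 sci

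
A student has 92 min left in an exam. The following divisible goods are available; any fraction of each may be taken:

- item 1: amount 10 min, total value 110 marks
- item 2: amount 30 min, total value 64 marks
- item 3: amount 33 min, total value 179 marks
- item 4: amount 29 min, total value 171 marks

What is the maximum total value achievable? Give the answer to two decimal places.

Take in order of value per unit:
- item 1 (110/10 per unit): all 10 → value 110, running total 110.00
- item 4 (171/29 per unit): all 29 → value 171, running total 281.00
- item 3 (179/33 per unit): all 33 → value 179, running total 460.00
- item 2 (64/30 per unit): 20 of 30 → value 20×64/30 = 42.6667, running total 502.67
Total 502.67.

502.67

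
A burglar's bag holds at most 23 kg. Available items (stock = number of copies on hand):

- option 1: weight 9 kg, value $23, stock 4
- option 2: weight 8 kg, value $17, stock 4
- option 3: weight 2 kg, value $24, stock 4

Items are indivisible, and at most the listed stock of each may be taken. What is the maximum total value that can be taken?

$119

Best selections within weight 23 and stock limits:
- 1×option 1 + 4×option 3: weight 17, value 119
- 1×option 2 + 4×option 3: weight 16, value 113
Best: $119.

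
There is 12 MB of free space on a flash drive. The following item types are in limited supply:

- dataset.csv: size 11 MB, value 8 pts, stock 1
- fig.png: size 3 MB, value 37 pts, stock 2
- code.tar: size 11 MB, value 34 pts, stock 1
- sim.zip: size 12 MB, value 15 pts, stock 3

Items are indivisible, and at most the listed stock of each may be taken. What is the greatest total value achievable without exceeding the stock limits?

74 pts

Top feasible selections:
- 2×fig.png: size 6, value 74
- 1×fig.png: size 3, value 37
- 1×code.tar: size 11, value 34
- 1×sim.zip: size 12, value 15
Best: 74 pts.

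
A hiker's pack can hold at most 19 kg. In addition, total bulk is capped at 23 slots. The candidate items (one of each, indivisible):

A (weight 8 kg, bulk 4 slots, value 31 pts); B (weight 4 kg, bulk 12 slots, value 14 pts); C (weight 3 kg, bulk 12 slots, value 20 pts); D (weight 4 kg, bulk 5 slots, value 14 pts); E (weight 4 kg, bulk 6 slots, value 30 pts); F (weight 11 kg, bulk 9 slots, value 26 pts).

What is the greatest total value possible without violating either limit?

81 pts

Feasible sets respecting both limits:
- A+C+E: weight 15, bulk 22, value 81
- A+B+E: weight 16, bulk 22, value 75
- A+D+E: weight 16, bulk 15, value 75
Best: 81 pts.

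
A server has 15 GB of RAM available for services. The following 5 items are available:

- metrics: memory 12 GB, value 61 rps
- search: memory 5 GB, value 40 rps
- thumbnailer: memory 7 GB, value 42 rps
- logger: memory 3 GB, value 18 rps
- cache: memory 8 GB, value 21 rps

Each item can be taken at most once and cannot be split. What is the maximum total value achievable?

100 rps

This is a 0/1 knapsack; check combinations near the capacity.
- search+thumbnailer+logger: memory 5+7+3=15, value 40+42+18=100
- search+thumbnailer: memory 5+7=12, value 40+42=82
- metrics+logger: memory 12+3=15, value 61+18=79
- thumbnailer+cache: memory 7+8=15, value 42+21=63
Best: 100 rps.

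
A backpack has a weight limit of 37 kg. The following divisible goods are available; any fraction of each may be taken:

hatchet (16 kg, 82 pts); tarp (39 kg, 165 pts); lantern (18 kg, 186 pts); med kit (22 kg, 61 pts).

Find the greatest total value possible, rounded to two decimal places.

280.69

Take in order of value per unit:
- lantern (186/18 per unit): all 18 → value 186, running total 186.00
- hatchet (82/16 per unit): all 16 → value 82, running total 268.00
- tarp (165/39 per unit): 3 of 39 → value 3×165/39 = 12.6923, running total 280.69
Total 280.69.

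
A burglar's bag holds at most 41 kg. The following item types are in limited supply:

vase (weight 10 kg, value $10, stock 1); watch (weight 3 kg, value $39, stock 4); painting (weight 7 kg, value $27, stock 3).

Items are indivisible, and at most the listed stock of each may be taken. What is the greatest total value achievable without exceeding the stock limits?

$237

Best selections within weight 41 and stock limits:
- 4×watch + 3×painting: weight 33, value 237
- 1×vase + 4×watch + 2×painting: weight 36, value 220
- 4×watch + 2×painting: weight 26, value 210
Best: $237.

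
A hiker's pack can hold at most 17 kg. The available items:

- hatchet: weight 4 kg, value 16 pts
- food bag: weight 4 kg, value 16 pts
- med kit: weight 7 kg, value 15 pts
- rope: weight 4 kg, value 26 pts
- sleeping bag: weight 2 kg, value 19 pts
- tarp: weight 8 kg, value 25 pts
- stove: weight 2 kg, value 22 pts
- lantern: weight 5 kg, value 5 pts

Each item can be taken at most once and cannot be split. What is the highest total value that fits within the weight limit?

99 pts

This is a 0/1 knapsack; check combinations near the capacity.
- hatchet+food bag+rope+sleeping bag+stove: weight 4+4+4+2+2=16, value 16+16+26+19+22=99
- rope+sleeping bag+tarp+stove: weight 4+2+8+2=16, value 26+19+25+22=92
- hatchet+rope+sleeping bag+stove+lantern: weight 4+4+2+2+5=17, value 16+26+19+22+5=88
- food bag+rope+sleeping bag+stove+lantern: weight 4+4+2+2+5=17, value 16+26+19+22+5=88
Best: 99 pts.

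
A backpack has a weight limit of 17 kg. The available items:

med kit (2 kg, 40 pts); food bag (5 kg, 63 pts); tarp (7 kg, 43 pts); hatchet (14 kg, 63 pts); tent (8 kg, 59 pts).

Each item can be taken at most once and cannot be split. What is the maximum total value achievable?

162 pts

Check high-value combinations within 17 kg:
- med kit+food bag+tent: weight 2+5+8=15, value 40+63+59=162
- med kit+food bag+tarp: weight 2+5+7=14, value 40+63+43=146
- med kit+tarp+tent: weight 2+7+8=17, value 40+43+59=142
- food bag+tent: weight 5+8=13, value 63+59=122
- food bag+tarp: weight 5+7=12, value 63+43=106
Best: 162 pts.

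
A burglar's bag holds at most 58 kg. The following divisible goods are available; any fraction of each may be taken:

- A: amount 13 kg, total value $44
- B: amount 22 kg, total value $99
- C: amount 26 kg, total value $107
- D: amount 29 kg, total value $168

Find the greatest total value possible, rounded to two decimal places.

295.81

Take in order of value per unit:
- D (168/29 per unit): all 29 → value 168, running total 168.00
- B (99/22 per unit): all 22 → value 99, running total 267.00
- C (107/26 per unit): 7 of 26 → value 7×107/26 = 28.8077, running total 295.81
Total 295.81.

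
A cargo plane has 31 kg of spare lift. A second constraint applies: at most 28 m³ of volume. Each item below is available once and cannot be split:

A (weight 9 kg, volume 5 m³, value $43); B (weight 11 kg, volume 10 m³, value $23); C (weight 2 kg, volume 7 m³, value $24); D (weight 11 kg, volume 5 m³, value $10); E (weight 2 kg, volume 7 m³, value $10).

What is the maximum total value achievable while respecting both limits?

Feasible sets respecting both limits:
- A+B+C: weight 22, volume 22, value 90
- A+C+D+E: weight 24, volume 24, value 87
- A+C+D: weight 22, volume 17, value 77
Best: $90.

$90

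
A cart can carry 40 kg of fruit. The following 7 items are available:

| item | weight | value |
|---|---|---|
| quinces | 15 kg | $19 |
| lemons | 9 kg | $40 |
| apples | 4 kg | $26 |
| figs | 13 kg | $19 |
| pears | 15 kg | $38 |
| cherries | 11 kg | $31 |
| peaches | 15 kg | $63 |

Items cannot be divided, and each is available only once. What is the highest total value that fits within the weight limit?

$160

Check high-value combinations within 40 kg:
- lemons+apples+cherries+peaches: weight 9+4+11+15=39, value 40+26+31+63=160
- lemons+pears+peaches: weight 9+15+15=39, value 40+38+63=141
- lemons+apples+pears+cherries: weight 9+4+15+11=39, value 40+26+38+31=135
Best: $160.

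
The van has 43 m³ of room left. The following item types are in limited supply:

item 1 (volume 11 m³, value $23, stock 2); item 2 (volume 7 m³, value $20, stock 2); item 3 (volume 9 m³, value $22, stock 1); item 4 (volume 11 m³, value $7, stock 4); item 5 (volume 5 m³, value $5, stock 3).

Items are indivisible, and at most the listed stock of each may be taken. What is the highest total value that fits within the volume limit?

Best selections within volume 43 and stock limits:
- 2×item 1 + 1×item 2 + 1×item 3 + 1×item 5: volume 43, value 93
- 2×item 1 + 2×item 2 + 1×item 5: volume 41, value 91
Best: $93.

$93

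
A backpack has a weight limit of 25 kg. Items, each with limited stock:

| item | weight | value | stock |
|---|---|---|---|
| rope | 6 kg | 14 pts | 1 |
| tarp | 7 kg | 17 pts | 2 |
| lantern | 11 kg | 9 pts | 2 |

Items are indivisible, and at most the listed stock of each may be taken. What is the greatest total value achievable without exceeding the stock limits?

Top feasible selections:
- 1×rope + 2×tarp: weight 20, value 48
- 2×tarp + 1×lantern: weight 25, value 43
- 1×rope + 1×tarp + 1×lantern: weight 24, value 40
Best: 48 pts.

48 pts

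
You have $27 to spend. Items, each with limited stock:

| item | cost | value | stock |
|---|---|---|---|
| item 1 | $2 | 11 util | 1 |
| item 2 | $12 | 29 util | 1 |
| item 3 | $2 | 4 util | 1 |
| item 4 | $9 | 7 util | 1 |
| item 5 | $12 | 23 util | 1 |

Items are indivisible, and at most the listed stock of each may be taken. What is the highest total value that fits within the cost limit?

63 util

Best selections within cost 27 and stock limits:
- 1×item 1 + 1×item 2 + 1×item 5: cost 26, value 63
- 1×item 2 + 1×item 3 + 1×item 5: cost 26, value 56
- 1×item 2 + 1×item 5: cost 24, value 52
- 1×item 1 + 1×item 2 + 1×item 3 + 1×item 4: cost 25, value 51
Best: 63 util.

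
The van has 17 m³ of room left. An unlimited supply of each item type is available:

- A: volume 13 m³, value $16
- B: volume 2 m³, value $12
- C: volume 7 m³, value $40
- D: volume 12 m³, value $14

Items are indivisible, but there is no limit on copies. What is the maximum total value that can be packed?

$100

Best value-per-unit is B at 12/2; filling with it alone gives 8×12 = 96.
Optimal mix: 5×B + 1×C → volume 17, value 100.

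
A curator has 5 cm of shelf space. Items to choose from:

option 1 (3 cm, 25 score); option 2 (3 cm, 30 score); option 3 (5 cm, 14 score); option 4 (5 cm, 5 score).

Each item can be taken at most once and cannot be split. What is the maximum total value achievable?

Check high-value combinations within 5 cm:
- option 2: length 3, value 30
- option 1: length 3, value 25
- option 3: length 5, value 14
- option 4: length 5, value 5
Best: 30 score.

30 score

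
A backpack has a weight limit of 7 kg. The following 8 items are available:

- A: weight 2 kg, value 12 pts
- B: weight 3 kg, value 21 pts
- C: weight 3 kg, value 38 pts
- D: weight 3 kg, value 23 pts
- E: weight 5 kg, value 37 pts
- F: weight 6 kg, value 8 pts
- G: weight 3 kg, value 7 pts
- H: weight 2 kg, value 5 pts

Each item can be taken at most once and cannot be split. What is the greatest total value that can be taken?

This is a 0/1 knapsack; check combinations near the capacity.
- C+D: weight 3+3=6, value 38+23=61
- B+C: weight 3+3=6, value 21+38=59
- A+C+H: weight 2+3+2=7, value 12+38+5=55
- A+C: weight 2+3=5, value 12+38=50
Best: 61 pts.

61 pts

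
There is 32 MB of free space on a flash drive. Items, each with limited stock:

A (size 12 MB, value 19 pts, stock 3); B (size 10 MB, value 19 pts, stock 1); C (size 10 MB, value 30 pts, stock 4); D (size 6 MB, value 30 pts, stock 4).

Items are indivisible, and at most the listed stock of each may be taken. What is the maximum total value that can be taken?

120 pts

Best selections within size 32 and stock limits:
- 4×D: size 24, value 120
- 1×C + 3×D: size 28, value 120
- 2×C + 2×D: size 32, value 120
- 1×B + 3×D: size 28, value 109
Best: 120 pts.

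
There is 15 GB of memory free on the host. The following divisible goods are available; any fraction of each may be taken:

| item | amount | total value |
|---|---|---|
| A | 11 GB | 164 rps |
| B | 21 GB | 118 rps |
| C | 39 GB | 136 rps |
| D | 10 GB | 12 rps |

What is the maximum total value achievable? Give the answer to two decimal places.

186.48

Take in order of value per unit:
- A (164/11 per unit): all 11 → value 164, running total 164.00
- B (118/21 per unit): 4 of 21 → value 4×118/21 = 22.4762, running total 186.48
Total 186.48.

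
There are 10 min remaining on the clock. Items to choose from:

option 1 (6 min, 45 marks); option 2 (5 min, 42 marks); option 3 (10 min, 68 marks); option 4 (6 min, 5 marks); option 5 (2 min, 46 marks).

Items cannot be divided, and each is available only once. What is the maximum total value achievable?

This is a 0/1 knapsack; check combinations near the capacity.
- option 1+option 5: time 6+2=8, value 45+46=91
- option 2+option 5: time 5+2=7, value 42+46=88
- option 3: time 10, value 68
- option 4+option 5: time 6+2=8, value 5+46=51
Best: 91 marks.

91 marks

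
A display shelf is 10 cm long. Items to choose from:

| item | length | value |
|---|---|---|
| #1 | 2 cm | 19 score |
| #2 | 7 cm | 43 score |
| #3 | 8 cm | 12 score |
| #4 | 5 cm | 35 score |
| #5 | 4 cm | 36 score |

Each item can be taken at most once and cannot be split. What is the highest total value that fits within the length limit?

Check high-value combinations within 10 cm:
- #4+#5: length 5+4=9, value 35+36=71
- #1+#2: length 2+7=9, value 19+43=62
- #1+#5: length 2+4=6, value 19+36=55
- #1+#4: length 2+5=7, value 19+35=54
Best: 71 score.

71 score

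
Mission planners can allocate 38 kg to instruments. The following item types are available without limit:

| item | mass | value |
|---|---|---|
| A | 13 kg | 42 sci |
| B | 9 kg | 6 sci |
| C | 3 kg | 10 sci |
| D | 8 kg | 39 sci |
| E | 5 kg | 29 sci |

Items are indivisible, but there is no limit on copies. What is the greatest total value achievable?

213 sci

Best value-per-unit is E at 29/5; filling with it alone gives 7×29 = 203.
Optimal mix: 1×C + 7×E → mass 38, value 213.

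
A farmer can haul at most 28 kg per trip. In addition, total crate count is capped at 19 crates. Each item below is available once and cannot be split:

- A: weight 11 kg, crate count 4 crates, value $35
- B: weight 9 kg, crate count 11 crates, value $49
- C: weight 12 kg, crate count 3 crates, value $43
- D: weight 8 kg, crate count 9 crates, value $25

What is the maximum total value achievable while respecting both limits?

$92

Feasible sets respecting both limits:
- B+C: weight 21, crate count 14, value 92
- A+B: weight 20, crate count 15, value 84
- A+C: weight 23, crate count 7, value 78
- C+D: weight 20, crate count 12, value 68
Best: $92.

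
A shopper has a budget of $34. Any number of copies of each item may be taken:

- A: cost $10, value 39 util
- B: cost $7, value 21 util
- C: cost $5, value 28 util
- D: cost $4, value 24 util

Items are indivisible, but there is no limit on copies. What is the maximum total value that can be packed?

Best value-per-unit is D at 24/4; filling with it alone gives 8×24 = 192.
Optimal mix: 2×C + 6×D → cost 34, value 200.

200 util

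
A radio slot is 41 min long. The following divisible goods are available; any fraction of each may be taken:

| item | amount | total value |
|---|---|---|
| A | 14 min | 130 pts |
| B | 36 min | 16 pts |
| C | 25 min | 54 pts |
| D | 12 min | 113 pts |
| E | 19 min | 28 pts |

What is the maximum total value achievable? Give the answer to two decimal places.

275.40

Take in order of value per unit:
- D (113/12 per unit): all 12 → value 113, running total 113.00
- A (130/14 per unit): all 14 → value 130, running total 243.00
- C (54/25 per unit): 15 of 25 → value 15×54/25 = 32.4000, running total 275.40
Total 275.40.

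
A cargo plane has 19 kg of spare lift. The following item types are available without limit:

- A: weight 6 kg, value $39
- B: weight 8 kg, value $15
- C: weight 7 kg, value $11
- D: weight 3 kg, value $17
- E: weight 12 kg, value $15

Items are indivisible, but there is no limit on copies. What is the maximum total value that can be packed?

$117

Best value-per-unit is A at 39/6, and filling with it alone uses weight 3×6=18. No mix of the others beats 3×39 = 117.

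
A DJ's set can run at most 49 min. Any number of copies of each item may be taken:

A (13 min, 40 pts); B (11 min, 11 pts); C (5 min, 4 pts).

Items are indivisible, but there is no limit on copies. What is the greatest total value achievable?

Best value-per-unit is A at 40/13; filling with it alone gives 3×40 = 120.
Optimal mix: 3×A + 2×C → duration 49, value 128.

128 pts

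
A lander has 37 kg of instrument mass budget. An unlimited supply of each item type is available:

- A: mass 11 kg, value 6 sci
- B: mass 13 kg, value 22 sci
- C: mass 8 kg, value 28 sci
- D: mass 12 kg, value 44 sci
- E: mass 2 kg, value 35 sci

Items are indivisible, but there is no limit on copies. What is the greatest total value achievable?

Best value-per-unit is E at 35/2, and filling with it alone uses mass 18×2=36. No mix of the others beats 18×35 = 630.

630 sci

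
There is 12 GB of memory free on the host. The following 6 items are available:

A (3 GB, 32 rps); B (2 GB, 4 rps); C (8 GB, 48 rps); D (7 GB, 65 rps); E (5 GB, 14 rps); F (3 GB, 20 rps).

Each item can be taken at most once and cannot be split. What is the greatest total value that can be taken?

101 rps

Check high-value combinations within 12 GB:
- A+B+D: memory 3+2+7=12, value 32+4+65=101
- A+D: memory 3+7=10, value 32+65=97
- B+D+F: memory 2+7+3=12, value 4+65+20=89
Best: 101 rps.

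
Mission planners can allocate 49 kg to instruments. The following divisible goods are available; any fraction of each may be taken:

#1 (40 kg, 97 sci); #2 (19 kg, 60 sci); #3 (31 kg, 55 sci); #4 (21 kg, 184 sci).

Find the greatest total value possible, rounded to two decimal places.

Take in order of value per unit:
- #4 (184/21 per unit): all 21 → value 184, running total 184.00
- #2 (60/19 per unit): all 19 → value 60, running total 244.00
- #1 (97/40 per unit): 9 of 40 → value 9×97/40 = 21.8250, running total 265.83
Total 265.83.

265.83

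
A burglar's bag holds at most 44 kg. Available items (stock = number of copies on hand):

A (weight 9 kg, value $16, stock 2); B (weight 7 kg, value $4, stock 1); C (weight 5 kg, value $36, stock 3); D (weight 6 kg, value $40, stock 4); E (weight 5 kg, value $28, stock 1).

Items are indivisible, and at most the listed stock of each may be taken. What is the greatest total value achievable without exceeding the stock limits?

$296

Best selections within weight 44 and stock limits:
- 3×C + 4×D + 1×E: weight 44, value 296
- 3×C + 4×D: weight 39, value 268
- 2×C + 4×D + 1×E: weight 39, value 260
Best: $296.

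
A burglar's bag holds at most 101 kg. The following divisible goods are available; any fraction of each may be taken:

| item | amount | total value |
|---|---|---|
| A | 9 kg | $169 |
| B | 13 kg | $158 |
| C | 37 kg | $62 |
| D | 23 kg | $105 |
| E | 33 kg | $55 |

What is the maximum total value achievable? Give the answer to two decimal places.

525.67

Take in order of value per unit:
- A (169/9 per unit): all 9 → value 169, running total 169.00
- B (158/13 per unit): all 13 → value 158, running total 327.00
- D (105/23 per unit): all 23 → value 105, running total 432.00
- C (62/37 per unit): all 37 → value 62, running total 494.00
- E (55/33 per unit): 19 of 33 → value 19×55/33 = 31.6667, running total 525.67
Total 525.67.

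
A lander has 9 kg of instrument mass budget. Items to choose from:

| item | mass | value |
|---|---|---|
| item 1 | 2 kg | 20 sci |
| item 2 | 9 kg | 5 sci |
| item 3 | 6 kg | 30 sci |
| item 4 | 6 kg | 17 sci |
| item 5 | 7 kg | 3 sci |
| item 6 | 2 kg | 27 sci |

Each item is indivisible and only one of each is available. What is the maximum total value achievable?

57 sci

Check high-value combinations within 9 kg:
- item 3+item 6: mass 6+2=8, value 30+27=57
- item 1+item 3: mass 2+6=8, value 20+30=50
- item 1+item 6: mass 2+2=4, value 20+27=47
- item 4+item 6: mass 6+2=8, value 17+27=44
Best: 57 sci.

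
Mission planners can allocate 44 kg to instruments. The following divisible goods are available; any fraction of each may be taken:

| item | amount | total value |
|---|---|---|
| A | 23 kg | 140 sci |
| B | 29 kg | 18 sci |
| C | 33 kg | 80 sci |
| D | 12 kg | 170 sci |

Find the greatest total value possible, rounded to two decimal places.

331.82

Take in order of value per unit:
- D (170/12 per unit): all 12 → value 170, running total 170.00
- A (140/23 per unit): all 23 → value 140, running total 310.00
- C (80/33 per unit): 9 of 33 → value 9×80/33 = 21.8182, running total 331.82
Total 331.82.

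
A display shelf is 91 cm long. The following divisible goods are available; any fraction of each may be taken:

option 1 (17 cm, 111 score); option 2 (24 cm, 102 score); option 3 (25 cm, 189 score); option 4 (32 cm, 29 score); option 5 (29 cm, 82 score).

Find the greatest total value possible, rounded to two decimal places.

472.69

Take in order of value per unit:
- option 3 (189/25 per unit): all 25 → value 189, running total 189.00
- option 1 (111/17 per unit): all 17 → value 111, running total 300.00
- option 2 (102/24 per unit): all 24 → value 102, running total 402.00
- option 5 (82/29 per unit): 25 of 29 → value 25×82/29 = 70.6897, running total 472.69
Total 472.69.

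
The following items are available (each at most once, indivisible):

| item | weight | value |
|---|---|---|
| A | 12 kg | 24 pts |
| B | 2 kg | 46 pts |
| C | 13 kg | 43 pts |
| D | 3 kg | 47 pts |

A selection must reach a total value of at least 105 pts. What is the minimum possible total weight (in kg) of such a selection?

17

Subsets with value ≥ 105, sorted by total weight:
- A+B+D: weight 17, value 117
- B+C+D: weight 18, value 136
- A+B+C: weight 27, value 113
Minimum weight: 17 kg.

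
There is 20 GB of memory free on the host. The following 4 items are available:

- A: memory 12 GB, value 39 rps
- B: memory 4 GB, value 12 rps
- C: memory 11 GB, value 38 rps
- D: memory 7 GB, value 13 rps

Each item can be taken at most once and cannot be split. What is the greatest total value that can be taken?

Check high-value combinations within 20 GB:
- A+D: memory 12+7=19, value 39+13=52
- A+B: memory 12+4=16, value 39+12=51
- C+D: memory 11+7=18, value 38+13=51
Best: 52 rps.

52 rps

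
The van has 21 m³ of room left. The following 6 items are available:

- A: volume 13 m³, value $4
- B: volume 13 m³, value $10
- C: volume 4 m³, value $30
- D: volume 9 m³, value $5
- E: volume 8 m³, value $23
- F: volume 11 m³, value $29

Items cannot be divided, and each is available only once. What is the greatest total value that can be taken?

This is a 0/1 knapsack; check combinations near the capacity.
- C+F: volume 4+11=15, value 30+29=59
- C+D+E: volume 4+9+8=21, value 30+5+23=58
- C+E: volume 4+8=12, value 30+23=53
- E+F: volume 8+11=19, value 23+29=52
- B+C: volume 13+4=17, value 10+30=40
Best: $59.

$59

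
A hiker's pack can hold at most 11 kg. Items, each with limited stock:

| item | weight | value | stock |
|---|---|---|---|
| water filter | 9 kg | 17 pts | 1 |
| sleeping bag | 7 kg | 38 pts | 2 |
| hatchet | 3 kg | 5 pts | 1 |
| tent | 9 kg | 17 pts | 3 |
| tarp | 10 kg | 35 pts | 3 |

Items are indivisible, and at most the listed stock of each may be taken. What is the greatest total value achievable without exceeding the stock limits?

Best selections within weight 11 and stock limits:
- 1×sleeping bag + 1×hatchet: weight 10, value 43
- 1×sleeping bag: weight 7, value 38
- 1×tarp: weight 10, value 35
Best: 43 pts.

43 pts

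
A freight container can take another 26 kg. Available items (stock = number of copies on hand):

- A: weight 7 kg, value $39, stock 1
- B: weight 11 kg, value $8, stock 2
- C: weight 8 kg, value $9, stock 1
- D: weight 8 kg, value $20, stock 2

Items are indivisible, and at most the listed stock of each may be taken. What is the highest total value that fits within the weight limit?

Best selections within weight 26 and stock limits:
- 1×A + 2×D: weight 23, value 79
- 1×A + 1×C + 1×D: weight 23, value 68
- 1×A + 1×B + 1×D: weight 26, value 67
- 1×A + 1×D: weight 15, value 59
Best: $79.

$79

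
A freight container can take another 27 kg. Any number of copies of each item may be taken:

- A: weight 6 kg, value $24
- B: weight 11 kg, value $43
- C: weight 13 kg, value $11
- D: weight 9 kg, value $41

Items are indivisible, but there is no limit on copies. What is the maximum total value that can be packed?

Best value-per-unit is D at 41/9, and filling with it alone uses weight 3×9=27. No mix of the others beats 3×41 = 123.

$123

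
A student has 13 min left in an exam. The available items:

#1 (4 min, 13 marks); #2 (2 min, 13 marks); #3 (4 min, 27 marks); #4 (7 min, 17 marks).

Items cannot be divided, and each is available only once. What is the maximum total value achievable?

Check high-value combinations within 13 min:
- #2+#3+#4: time 2+4+7=13, value 13+27+17=57
- #1+#2+#3: time 4+2+4=10, value 13+13+27=53
- #3+#4: time 4+7=11, value 27+17=44
- #1+#2+#4: time 4+2+7=13, value 13+13+17=43
Best: 57 marks.

57 marks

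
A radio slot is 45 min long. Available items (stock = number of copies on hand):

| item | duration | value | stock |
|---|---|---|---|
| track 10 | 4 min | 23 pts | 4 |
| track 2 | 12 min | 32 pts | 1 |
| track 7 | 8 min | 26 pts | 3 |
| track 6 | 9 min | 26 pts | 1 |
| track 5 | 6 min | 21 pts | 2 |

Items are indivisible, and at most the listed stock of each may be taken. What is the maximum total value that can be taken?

Best selections within duration 45 and stock limits:
- 4×track 10 + 2×track 7 + 2×track 5: duration 44, value 186
- 4×track 10 + 1×track 7 + 1×track 6 + 2×track 5: duration 45, value 186
- 4×track 10 + 1×track 2 + 2×track 7: duration 44, value 176
Best: 186 pts.

186 pts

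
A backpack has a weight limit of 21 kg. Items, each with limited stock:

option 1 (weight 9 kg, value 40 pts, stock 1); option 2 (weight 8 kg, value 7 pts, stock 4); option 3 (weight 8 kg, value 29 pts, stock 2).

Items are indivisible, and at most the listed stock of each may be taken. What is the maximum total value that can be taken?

Best selections within weight 21 and stock limits:
- 1×option 1 + 1×option 3: weight 17, value 69
- 2×option 3: weight 16, value 58
- 1×option 1 + 1×option 2: weight 17, value 47
- 1×option 1: weight 9, value 40
Best: 69 pts.

69 pts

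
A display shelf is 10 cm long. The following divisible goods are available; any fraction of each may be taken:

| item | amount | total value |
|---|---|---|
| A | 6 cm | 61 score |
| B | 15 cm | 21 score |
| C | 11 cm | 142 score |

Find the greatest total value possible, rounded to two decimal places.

Take in order of value per unit:
- C (142/11 per unit): 10 of 11 → value 10×142/11 = 129.0909, running total 129.09
Total 129.09.

129.09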